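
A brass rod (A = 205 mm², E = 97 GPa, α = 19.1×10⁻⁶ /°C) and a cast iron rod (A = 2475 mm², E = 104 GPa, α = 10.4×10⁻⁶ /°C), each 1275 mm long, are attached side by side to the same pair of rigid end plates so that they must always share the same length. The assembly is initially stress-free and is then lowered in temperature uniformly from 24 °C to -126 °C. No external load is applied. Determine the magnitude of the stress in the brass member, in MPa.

σ ≈ 118 MPa (tensile)

The brass has the larger α, so on cooling it would change length more than the cast iron if both were free. The rigid plates force a common final length, so the brass is put into tension and the cast iron into compression, with equal and opposite forces P (no external load).
Setting the final lengths equal and cancelling L: (α₁ − α₂)ΔT = P/(A₁E₁) + P/(A₂E₂).
|α₁ − α₂|·ΔT = 8.7×10⁻⁶ × 150 = 0.001305.
1/(A₁E₁) + 1/(A₂E₂) = 1/(205×97×10³) + 1/(2475×104×10³) = 5.417×10⁻⁸ N⁻¹.
So P = 0.001305 / 5.417×10⁻⁸ = 24.09 kN.
σ_{brass} = P/A₁ = 24090/205 = 117.5 MPa, tensile.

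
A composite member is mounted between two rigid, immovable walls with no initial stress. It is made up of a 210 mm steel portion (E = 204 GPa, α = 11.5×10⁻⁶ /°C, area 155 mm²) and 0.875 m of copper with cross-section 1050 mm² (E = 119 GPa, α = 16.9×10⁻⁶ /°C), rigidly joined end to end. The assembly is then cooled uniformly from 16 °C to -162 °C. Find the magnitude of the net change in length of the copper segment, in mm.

With the walls removed the bar would change length by δ_free = Σ αᵢΔT Lᵢ = 11.5×10⁻⁶×178×210 + 16.9×10⁻⁶×178×875 = 3.062 mm.
Since the ends are fixed, an axial force P builds up, equal in every segment, with P · Σ Lᵢ/(AᵢEᵢ) = δ_free.
Σ Lᵢ/(AᵢEᵢ) = 210/(155×204×10³) + 875/(1050×119×10³) = 1.364×10⁻⁵ mm/N.
So P = 3.062 / 1.364×10⁻⁵ = 224.4 kN, tensile.
For the copper segment, free thermal change = 16.9×10⁻⁶×178×875 = 2.632 mm and elastic change from P = 224400×875/(1050×119×10³) = 1.572 mm; these oppose, so the net change is 1.06 mm (segment shortens).

|ΔL| ≈ 1.06 mm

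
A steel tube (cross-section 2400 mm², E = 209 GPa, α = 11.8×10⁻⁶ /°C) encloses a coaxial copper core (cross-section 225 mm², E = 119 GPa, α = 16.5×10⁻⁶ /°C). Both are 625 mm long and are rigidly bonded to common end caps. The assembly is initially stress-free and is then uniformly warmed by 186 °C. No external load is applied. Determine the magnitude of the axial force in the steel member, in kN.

Both members must finish at the same length. With the larger α, the copper tends to over-expand; the plates restrain it, putting the copper in compression and the steel in tension. With no external load the two internal forces are equal and opposite, magnitude P.
Equating the net (thermal + elastic) strains gives |α₁ − α₂|·ΔT = P·[1/(A₁E₁) + 1/(A₂E₂)].
|α₁ − α₂|·ΔT = 4.7×10⁻⁶ × 186 = 0.0008742.
1/(A₁E₁) + 1/(A₂E₂) = 1/(2400×209×10³) + 1/(225×119×10³) = 3.934×10⁻⁸ N⁻¹.
So P = 0.0008742 / 3.934×10⁻⁸ = 22.22 kN.

P ≈ 22.2 kN (tensile in the steel)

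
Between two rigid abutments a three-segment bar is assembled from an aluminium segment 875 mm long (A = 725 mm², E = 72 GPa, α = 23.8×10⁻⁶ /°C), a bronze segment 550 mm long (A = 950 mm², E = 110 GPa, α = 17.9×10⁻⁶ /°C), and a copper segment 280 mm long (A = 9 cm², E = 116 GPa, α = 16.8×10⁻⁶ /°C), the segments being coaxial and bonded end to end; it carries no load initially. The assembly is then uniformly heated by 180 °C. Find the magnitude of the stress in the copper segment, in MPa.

With the walls removed the bar would change length by δ_free = Σ αᵢΔT Lᵢ = 23.8×10⁻⁶×180×875 + 17.9×10⁻⁶×180×550 + 16.8×10⁻⁶×180×280 = 6.367 mm.
Since the ends are fixed, an axial force P builds up, equal in every segment, with P · Σ Lᵢ/(AᵢEᵢ) = δ_free.
Σ Lᵢ/(AᵢEᵢ) = 875/(725×72×10³) + 550/(950×110×10³) + 280/(900×116×10³) = 2.471×10⁻⁵ mm/N.
Hence P = δ_free / Σ(L/AE) = 6.367/2.471×10⁻⁵ = 257.7 kN (compressive).
σ_{copper} = P / A = 257700 / 900 = 286.3 MPa.

σ ≈ 286 MPa (compressive)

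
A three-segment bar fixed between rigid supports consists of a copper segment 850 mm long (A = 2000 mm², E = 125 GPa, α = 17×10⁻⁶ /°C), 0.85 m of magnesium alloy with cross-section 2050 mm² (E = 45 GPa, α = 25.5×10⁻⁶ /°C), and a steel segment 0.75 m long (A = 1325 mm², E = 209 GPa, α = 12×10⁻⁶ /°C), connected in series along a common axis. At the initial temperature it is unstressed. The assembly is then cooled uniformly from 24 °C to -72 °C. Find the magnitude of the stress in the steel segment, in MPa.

σ ≈ 213 MPa (tensile)

If the supports were absent, the total length change would be Σ αᵢΔT Lᵢ = 17×10⁻⁶×96×850 + 25.5×10⁻⁶×96×850 + 12×10⁻⁶×96×750 = 4.332 mm.
The rigid supports impose zero overall length change; the single axial force P common to all segments must satisfy P Σ Lᵢ/(AᵢEᵢ) = δ_free.
Σ Lᵢ/(AᵢEᵢ) = 850/(2000×125×10³) + 850/(2050×45×10³) + 750/(1325×209×10³) = 1.532×10⁻⁵ mm/N.
Hence P = δ_free / Σ(L/AE) = 4.332/1.532×10⁻⁵ = 282.7 kN (tensile).
σ_{steel} = P / A = 282700 / 1325 = 213.4 MPa.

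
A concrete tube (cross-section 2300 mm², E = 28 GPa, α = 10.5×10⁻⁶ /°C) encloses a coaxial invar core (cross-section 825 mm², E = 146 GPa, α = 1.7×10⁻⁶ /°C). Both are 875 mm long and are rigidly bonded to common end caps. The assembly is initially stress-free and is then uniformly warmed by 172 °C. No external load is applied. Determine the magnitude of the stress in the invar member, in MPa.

Both members must finish at the same length. With the larger α, the concrete tends to over-expand; the plates restrain it, putting the concrete in compression and the invar in tension. With no external load the two internal forces are equal and opposite, magnitude P.
Compatibility of the two members (thermal + elastic change equal): (α₁ − α₂)ΔT = P·[1/(A₁E₁) + 1/(A₂E₂)].
|α₁ − α₂|·ΔT = 8.8×10⁻⁶ × 172 = 0.001514.
1/(A₁E₁) + 1/(A₂E₂) = 1/(2300×28×10³) + 1/(825×146×10³) = 2.383×10⁻⁸ N⁻¹.
So P = 0.001514 / 2.383×10⁻⁸ = 63.52 kN.
σ_{invar} = P/A₂ = 63520/825 = 76.99 MPa, tensile.

σ ≈ 77 MPa (tensile)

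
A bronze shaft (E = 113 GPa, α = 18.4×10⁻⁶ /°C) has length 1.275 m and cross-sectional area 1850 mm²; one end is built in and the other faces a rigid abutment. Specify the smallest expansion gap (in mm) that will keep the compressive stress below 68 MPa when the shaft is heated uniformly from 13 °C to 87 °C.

g ≈ 0.969 mm

With no wall the shaft would lengthen by αΔT L = 18.4×10⁻⁶ × 74 × 1275 = 1.736 mm.
A stress of 68 MPa corresponds to the wall pushing the shaft back by σL/E = 68×1275/(113×10³) = 0.7673 mm.
The gap must absorb the remainder: g_min = 1.736 − 0.7673 = 0.9688 mm.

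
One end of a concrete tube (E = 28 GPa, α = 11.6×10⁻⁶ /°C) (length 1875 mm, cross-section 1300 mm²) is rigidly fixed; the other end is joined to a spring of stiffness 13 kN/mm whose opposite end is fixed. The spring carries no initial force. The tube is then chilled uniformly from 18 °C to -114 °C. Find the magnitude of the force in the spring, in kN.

P ≈ 22.4 kN

If the spring were absent the tube would shorten by αΔT L = 11.6×10⁻⁶ × 132 × 1875 = 2.871 mm.
Let P be the tensile force in the spring. The tube extends elastically by PL/(AE) and the spring stretches by P/k; together these equal δ_free.
P [ L/(AE) + 1/k ] = δ_free → P [ 1875/(1300×28×10³) + 1/(13×10³) ] = 2.871.
P = 2.871 / 0.0001284 = 22350 N.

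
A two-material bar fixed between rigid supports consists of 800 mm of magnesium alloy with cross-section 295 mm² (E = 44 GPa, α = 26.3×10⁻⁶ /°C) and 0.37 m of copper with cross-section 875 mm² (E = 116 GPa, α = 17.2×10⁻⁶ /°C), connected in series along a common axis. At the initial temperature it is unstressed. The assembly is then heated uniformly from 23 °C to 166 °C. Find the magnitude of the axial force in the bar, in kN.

With the walls removed the bar would change length by δ_free = Σ αᵢΔT Lᵢ = 26.3×10⁻⁶×143×800 + 17.2×10⁻⁶×143×370 = 3.919 mm.
The rigid supports impose zero overall length change; the single axial force P common to all segments must satisfy P Σ Lᵢ/(AᵢEᵢ) = δ_free.
The series flexibility is Σ Lᵢ/(AᵢEᵢ) = 800/(295×44×10³) + 370/(875×116×10³) = 6.528×10⁻⁵ mm/N.
P = 3.919 / 6.528×10⁻⁵ = 60030 N = 60.03 kN, compressive.

P ≈ 60 kN (compressive)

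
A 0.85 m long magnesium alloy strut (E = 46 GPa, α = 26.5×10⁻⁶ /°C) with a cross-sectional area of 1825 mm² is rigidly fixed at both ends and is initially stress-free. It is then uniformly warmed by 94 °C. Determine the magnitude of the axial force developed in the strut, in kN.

Full restraint means ε = 0, so the stress is σ = EαΔT = 46×10³ × 26.5×10⁻⁶ × 94 = 114.6 MPa.
P = AEαΔT = 1825 × 46×10³ × 26.5×10⁻⁶ × 94 = 209.1 kN (compressive).

P ≈ 209 kN (compressive)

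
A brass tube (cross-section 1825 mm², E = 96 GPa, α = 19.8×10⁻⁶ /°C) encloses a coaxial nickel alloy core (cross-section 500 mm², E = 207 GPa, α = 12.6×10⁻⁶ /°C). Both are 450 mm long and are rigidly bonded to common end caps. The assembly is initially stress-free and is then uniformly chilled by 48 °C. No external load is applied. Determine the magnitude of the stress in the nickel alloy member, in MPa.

Both members must finish at the same length. With the larger α, the brass tends to over-contract; the plates restrain it, putting the brass in tension and the nickel alloy in compression. With no external load the two internal forces are equal and opposite, magnitude P.
Setting the final lengths equal and cancelling L: (α₁ − α₂)ΔT = P/(A₁E₁) + P/(A₂E₂).
|α₁ − α₂|·ΔT = 7.2×10⁻⁶ × 48 = 0.0003456.
1/(A₁E₁) + 1/(A₂E₂) = 1/(1825×96×10³) + 1/(500×207×10³) = 1.537×10⁻⁸ N⁻¹.
So P = 0.0003456 / 1.537×10⁻⁸ = 22.49 kN.
σ_{nickel alloy} = P/A₂ = 22490/500 = 44.97 MPa, compressive.

σ ≈ 45 MPa (compressive)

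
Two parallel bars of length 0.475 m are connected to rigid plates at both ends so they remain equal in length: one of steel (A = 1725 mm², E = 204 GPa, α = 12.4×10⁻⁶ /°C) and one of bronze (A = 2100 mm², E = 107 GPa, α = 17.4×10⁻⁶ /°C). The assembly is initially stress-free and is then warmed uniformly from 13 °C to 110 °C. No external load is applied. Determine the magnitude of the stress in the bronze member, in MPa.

Equilibrium of a rigid end plate with no external load gives equal and opposite internal forces ±P in the two members. Since α_{bronze} > α_{steel}, heating drives the bronze into compression and the steel into tension.
Setting the final lengths equal and cancelling L: (α₁ − α₂)ΔT = P/(A₁E₁) + P/(A₂E₂).
|α₁ − α₂|·ΔT = 5×10⁻⁶ × 97 = 0.000485.
1/(A₁E₁) + 1/(A₂E₂) = 1/(1725×204×10³) + 1/(2100×107×10³) = 7.292×10⁻⁹ N⁻¹.
So P = 0.000485 / 7.292×10⁻⁹ = 66.51 kN.
σ_{bronze} = P/A₂ = 66510/2100 = 31.67 MPa, compressive.

σ ≈ 31.7 MPa (compressive)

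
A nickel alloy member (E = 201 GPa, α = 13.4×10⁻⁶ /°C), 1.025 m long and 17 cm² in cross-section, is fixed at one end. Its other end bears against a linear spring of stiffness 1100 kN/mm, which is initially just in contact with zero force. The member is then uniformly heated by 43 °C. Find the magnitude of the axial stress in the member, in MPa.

The unrestrained thermal change is αΔT L = 13.4×10⁻⁶ × 43 × 1025 = 0.5906 mm.
With a force P in the spring, the elastic change of the member is PL/(AE) and that of the spring is P/k; compatibility requires their sum to equal δ_free.
P [ L/(AE) + 1/k ] = δ_free → P [ 1025/(1700×201×10³) + 1/(1100×10³) ] = 0.5906.
P = 0.5906 / 3.909×10⁻⁶ = 151100 N.
σ = P/A = 151100/1700 = 88.88 MPa.

σ ≈ 88.9 MPa (compressive)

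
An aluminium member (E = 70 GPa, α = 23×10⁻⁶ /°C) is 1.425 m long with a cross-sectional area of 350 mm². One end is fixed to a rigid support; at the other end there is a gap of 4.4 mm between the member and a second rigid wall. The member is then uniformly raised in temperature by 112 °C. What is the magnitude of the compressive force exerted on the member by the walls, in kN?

P ≈ 0 kN

Free thermal elongation = αΔT L = 23×10⁻⁶ × 112 × 1425 = 3.671 mm.
This is smaller than the 4.4 mm clearance, so the member expands freely without reaching the stop — the stress is zero.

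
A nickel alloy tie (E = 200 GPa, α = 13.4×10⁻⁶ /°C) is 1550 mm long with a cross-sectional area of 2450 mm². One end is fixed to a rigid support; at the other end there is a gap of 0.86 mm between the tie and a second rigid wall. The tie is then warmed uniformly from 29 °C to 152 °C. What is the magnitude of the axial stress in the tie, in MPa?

σ ≈ 219 MPa (compressive)

Unrestrained expansion: δ_free = αΔT L = 13.4×10⁻⁶ × 123 × 1550 = 2.555 mm.
After closing the 0.86 mm clearance, 2.555 − 0.86 = 1.695 mm of expansion remains to be suppressed by the wall.
That suppressed elongation corresponds to σ = E·Δ/L = 200×10³ × 1.695/1550 = 218.7 MPa.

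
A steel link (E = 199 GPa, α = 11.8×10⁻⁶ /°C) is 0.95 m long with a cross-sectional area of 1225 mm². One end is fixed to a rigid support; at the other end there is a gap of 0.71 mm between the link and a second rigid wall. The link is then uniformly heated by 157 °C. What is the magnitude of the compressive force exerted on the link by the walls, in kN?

Free thermal elongation = αΔT L = 11.8×10⁻⁶ × 157 × 950 = 1.76 mm.
This exceeds the 0.71 mm gap, so the wall pushes back. The portion of expansion that must be recovered elastically is δ_free − gap = 1.76 − 0.71 = 1.05 mm.
That suppressed elongation corresponds to σ = E·Δ/L = 199×10³ × 1.05/950 = 219.9 MPa.
P = σA = 219.9 × 1225 = 269.4 kN.

P ≈ 269 kN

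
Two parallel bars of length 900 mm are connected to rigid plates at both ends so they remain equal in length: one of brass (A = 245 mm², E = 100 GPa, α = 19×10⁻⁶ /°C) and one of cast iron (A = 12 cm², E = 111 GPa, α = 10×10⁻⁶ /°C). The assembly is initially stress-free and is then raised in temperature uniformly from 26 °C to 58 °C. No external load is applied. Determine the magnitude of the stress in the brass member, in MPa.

The brass has the larger α, so on heating it would change length more than the cast iron if both were free. The rigid plates force a common final length, so the brass is put into compression and the cast iron into tension, with equal and opposite forces P (no external load).
Setting the final lengths equal and cancelling L: (α₁ − α₂)ΔT = P/(A₁E₁) + P/(A₂E₂).
|α₁ − α₂|·ΔT = 9×10⁻⁶ × 32 = 0.000288.
1/(A₁E₁) + 1/(A₂E₂) = 1/(245×100×10³) + 1/(1200×111×10³) = 4.832×10⁻⁸ N⁻¹.
P = 0.000288 / 4.832×10⁻⁸ = 5960 N = 5.96 kN.
σ_{brass} = P/A₁ = 5960/245 = 24.33 MPa, compressive.

σ ≈ 24.3 MPa (compressive)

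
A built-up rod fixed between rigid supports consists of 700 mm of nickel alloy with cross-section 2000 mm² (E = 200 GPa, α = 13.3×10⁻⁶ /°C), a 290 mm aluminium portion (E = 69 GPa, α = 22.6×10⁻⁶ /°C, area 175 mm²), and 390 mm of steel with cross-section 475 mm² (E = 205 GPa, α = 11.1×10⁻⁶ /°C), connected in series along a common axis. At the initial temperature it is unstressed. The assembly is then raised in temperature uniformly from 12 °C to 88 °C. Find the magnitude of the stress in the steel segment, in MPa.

If the supports were absent, the total length change would be Σ αᵢΔT Lᵢ = 13.3×10⁻⁶×76×700 + 22.6×10⁻⁶×76×290 + 11.1×10⁻⁶×76×390 = 1.535 mm.
Since the ends are fixed, an axial force P builds up, equal in every segment, with P · Σ Lᵢ/(AᵢEᵢ) = δ_free.
The series flexibility is Σ Lᵢ/(AᵢEᵢ) = 700/(2000×200×10³) + 290/(175×69×10³) + 390/(475×205×10³) = 2.977×10⁻⁵ mm/N.
So P = 1.535 / 2.977×10⁻⁵ = 51.55 kN, compressive.
σ_{steel} = P / A = 51550 / 475 = 108.5 MPa.

σ ≈ 109 MPa (compressive)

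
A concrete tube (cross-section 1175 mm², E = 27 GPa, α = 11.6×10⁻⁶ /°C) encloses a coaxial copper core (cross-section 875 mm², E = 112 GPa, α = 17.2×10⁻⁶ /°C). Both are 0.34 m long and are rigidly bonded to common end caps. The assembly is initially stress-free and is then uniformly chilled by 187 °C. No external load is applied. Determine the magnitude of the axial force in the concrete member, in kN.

Both members must finish at the same length. With the larger α, the copper tends to over-contract; the plates restrain it, putting the copper in tension and the concrete in compression. With no external load the two internal forces are equal and opposite, magnitude P.
Setting the final lengths equal and cancelling L: (α₁ − α₂)ΔT = P/(A₁E₁) + P/(A₂E₂).
|α₁ − α₂|·ΔT = 5.6×10⁻⁶ × 187 = 0.001047.
1/(A₁E₁) + 1/(A₂E₂) = 1/(1175×27×10³) + 1/(875×112×10³) = 4.172×10⁻⁸ N⁻¹.
P = 0.001047 / 4.172×10⁻⁸ = 25100 N = 25.1 kN.

P ≈ 25.1 kN (compressive in the concrete)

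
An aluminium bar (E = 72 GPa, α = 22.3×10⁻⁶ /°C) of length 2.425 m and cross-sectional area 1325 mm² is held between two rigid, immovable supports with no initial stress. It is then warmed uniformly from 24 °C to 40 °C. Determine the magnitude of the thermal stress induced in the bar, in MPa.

The supports are rigid, so the total axial strain is zero. The restrained thermal strain is ε = αΔT = 22.3×10⁻⁶ × 16 = 356.8×10⁻⁶.
σ = EαΔT = 72×10³ × 22.3×10⁻⁶ × 16 = 25.69 MPa (compressive; the bar is trying to expand).

σ ≈ 25.7 MPa (compressive)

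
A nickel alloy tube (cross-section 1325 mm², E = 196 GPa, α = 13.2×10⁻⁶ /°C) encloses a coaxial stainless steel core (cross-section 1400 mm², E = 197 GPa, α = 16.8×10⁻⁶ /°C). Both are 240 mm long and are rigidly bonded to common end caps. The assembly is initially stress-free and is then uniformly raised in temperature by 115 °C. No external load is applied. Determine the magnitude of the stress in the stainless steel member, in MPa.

Equilibrium of a rigid end plate with no external load gives equal and opposite internal forces ±P in the two members. Since α_{stainless steel} > α_{nickel alloy}, heating drives the stainless steel into compression and the nickel alloy into tension.
Equating the net (thermal + elastic) strains gives |α₁ − α₂|·ΔT = P·[1/(A₁E₁) + 1/(A₂E₂)].
|α₁ − α₂|·ΔT = 3.6×10⁻⁶ × 115 = 0.000414.
1/(A₁E₁) + 1/(A₂E₂) = 1/(1325×196×10³) + 1/(1400×197×10³) = 7.476×10⁻⁹ N⁻¹.
P = 0.000414 / 7.476×10⁻⁹ = 55370 N = 55.37 kN.
σ_{stainless steel} = P/A₂ = 55370/1400 = 39.55 MPa, compressive.

σ ≈ 39.6 MPa (compressive)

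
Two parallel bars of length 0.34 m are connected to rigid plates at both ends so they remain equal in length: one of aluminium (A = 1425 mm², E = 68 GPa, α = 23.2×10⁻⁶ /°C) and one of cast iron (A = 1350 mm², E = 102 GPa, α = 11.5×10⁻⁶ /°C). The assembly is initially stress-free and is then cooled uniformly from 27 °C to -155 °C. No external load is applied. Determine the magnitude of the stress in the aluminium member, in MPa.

The aluminium has the larger α, so on cooling it would change length more than the cast iron if both were free. The rigid plates force a common final length, so the aluminium is put into tension and the cast iron into compression, with equal and opposite forces P (no external load).
Equating the net (thermal + elastic) strains gives |α₁ − α₂|·ΔT = P·[1/(A₁E₁) + 1/(A₂E₂)].
|α₁ − α₂|·ΔT = 11.7×10⁻⁶ × 182 = 0.002129.
1/(A₁E₁) + 1/(A₂E₂) = 1/(1425×68×10³) + 1/(1350×102×10³) = 1.758×10⁻⁸ N⁻¹.
So P = 0.002129 / 1.758×10⁻⁸ = 121.1 kN.
σ_{aluminium} = P/A₁ = 121100/1425 = 84.99 MPa, tensile.

σ ≈ 85 MPa (tensile)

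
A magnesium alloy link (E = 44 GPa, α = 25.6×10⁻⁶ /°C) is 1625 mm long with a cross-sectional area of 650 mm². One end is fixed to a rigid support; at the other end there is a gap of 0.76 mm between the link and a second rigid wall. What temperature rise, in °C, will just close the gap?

Contact occurs when the free expansion equals the gap: αΔT L = 0.76 mm.
So ΔT = g/(αL) = 0.76/(25.6×10⁻⁶ × 1625) = 18.27 °C.

ΔT ≈ 18.3 °C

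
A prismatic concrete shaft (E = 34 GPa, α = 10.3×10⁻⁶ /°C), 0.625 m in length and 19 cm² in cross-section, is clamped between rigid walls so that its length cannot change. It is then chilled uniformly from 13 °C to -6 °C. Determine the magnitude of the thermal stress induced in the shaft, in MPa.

σ ≈ 6.65 MPa (tensile)

The supports are rigid, so the total axial strain is zero. The restrained thermal strain is ε = αΔT = 10.3×10⁻⁶ × 19 = 195.7×10⁻⁶.
Hence σ = E·αΔT = 34×10³ × 195.7×10⁻⁶ = 6.654 MPa, tensile.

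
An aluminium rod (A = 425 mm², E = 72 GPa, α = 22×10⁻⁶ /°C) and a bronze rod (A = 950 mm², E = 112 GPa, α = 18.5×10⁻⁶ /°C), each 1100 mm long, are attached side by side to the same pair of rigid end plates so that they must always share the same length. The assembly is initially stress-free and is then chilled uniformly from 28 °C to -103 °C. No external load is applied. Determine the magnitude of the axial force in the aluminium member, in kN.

The aluminium has the larger α, so on cooling it would change length more than the bronze if both were free. The rigid plates force a common final length, so the aluminium is put into tension and the bronze into compression, with equal and opposite forces P (no external load).
Setting the final lengths equal and cancelling L: (α₁ − α₂)ΔT = P/(A₁E₁) + P/(A₂E₂).
|α₁ − α₂|·ΔT = 3.5×10⁻⁶ × 131 = 0.0004585.
1/(A₁E₁) + 1/(A₂E₂) = 1/(425×72×10³) + 1/(950×112×10³) = 4.208×10⁻⁸ N⁻¹.
P = 0.0004585 / 4.208×10⁻⁸ = 10900 N = 10.9 kN.

P ≈ 10.9 kN (tensile in the aluminium)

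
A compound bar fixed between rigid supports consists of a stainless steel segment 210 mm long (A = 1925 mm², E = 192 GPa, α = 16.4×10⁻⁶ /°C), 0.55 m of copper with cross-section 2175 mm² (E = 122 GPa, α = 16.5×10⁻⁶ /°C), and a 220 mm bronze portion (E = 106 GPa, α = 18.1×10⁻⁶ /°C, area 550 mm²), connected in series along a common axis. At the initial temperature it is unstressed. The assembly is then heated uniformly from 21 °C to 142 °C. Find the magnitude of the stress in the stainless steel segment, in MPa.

σ ≈ 162 MPa (compressive)

If the supports were absent, the total length change would be Σ αᵢΔT Lᵢ = 16.4×10⁻⁶×121×210 + 16.5×10⁻⁶×121×550 + 18.1×10⁻⁶×121×220 = 1.997 mm.
Since the ends are fixed, an axial force P builds up, equal in every segment, with P · Σ Lᵢ/(AᵢEᵢ) = δ_free.
The series flexibility is Σ Lᵢ/(AᵢEᵢ) = 210/(1925×192×10³) + 550/(2175×122×10³) + 220/(550×106×10³) = 6.415×10⁻⁶ mm/N.
So P = 1.997 / 6.415×10⁻⁶ = 311.3 kN, compressive.
σ_{stainless steel} = P / A = 311300 / 1925 = 161.7 MPa.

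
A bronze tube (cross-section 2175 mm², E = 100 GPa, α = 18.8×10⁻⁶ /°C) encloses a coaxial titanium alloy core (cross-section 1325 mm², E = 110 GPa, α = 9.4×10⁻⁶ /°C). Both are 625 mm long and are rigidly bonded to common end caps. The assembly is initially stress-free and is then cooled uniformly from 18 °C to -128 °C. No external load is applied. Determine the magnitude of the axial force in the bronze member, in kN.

Both members must finish at the same length. With the larger α, the bronze tends to over-contract; the plates restrain it, putting the bronze in tension and the titanium alloy in compression. With no external load the two internal forces are equal and opposite, magnitude P.
Setting the final lengths equal and cancelling L: (α₁ − α₂)ΔT = P/(A₁E₁) + P/(A₂E₂).
|α₁ − α₂|·ΔT = 9.4×10⁻⁶ × 146 = 0.001372.
1/(A₁E₁) + 1/(A₂E₂) = 1/(2175×100×10³) + 1/(1325×110×10³) = 1.146×10⁻⁸ N⁻¹.
P = 0.001372 / 1.146×10⁻⁸ = 119800 N = 119.8 kN.

P ≈ 120 kN (tensile in the bronze)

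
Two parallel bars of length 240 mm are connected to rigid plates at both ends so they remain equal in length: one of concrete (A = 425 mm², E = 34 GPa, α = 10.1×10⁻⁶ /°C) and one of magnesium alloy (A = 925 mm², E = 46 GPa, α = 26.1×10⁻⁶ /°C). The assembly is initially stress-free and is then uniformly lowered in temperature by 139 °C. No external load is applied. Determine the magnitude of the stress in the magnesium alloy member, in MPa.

The magnesium alloy has the larger α, so on cooling it would change length more than the concrete if both were free. The rigid plates force a common final length, so the magnesium alloy is put into tension and the concrete into compression, with equal and opposite forces P (no external load).
Compatibility of the two members (thermal + elastic change equal): (α₁ − α₂)ΔT = P·[1/(A₁E₁) + 1/(A₂E₂)].
|α₁ − α₂|·ΔT = 16×10⁻⁶ × 139 = 0.002224.
1/(A₁E₁) + 1/(A₂E₂) = 1/(425×34×10³) + 1/(925×46×10³) = 9.271×10⁻⁸ N⁻¹.
P = 0.002224 / 9.271×10⁻⁸ = 23990 N = 23.99 kN.
σ_{magnesium alloy} = P/A₂ = 23990/925 = 25.93 MPa, tensile.

σ ≈ 25.9 MPa (tensile)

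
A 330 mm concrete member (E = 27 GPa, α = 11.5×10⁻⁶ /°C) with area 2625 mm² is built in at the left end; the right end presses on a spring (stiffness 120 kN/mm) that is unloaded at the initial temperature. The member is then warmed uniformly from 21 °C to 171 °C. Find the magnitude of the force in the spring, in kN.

Free thermal expansion: δ_free = αΔT L = 11.5×10⁻⁶ × 150 × 330 = 0.5693 mm.
Let P be the compressive force at the spring. The member shortens elastically by PL/(AE) and the spring compresses by P/k; together these equal δ_free.
P [ L/(AE) + 1/k ] = δ_free → P [ 330/(2625×27×10³) + 1/(120×10³) ] = 0.5693.
P = 0.5693 / 1.299×10⁻⁵ = 43820 N.

P ≈ 43.8 kN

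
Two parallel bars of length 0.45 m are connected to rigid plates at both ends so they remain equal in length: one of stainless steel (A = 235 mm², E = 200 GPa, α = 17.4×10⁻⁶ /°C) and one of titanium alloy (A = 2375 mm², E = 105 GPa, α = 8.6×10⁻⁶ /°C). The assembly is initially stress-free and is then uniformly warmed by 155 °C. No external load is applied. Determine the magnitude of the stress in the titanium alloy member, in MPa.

Equilibrium of a rigid end plate with no external load gives equal and opposite internal forces ±P in the two members. Since α_{stainless steel} > α_{titanium alloy}, heating drives the stainless steel into compression and the titanium alloy into tension.
Setting the final lengths equal and cancelling L: (α₁ − α₂)ΔT = P/(A₁E₁) + P/(A₂E₂).
|α₁ − α₂|·ΔT = 8.8×10⁻⁶ × 155 = 0.001364.
1/(A₁E₁) + 1/(A₂E₂) = 1/(235×200×10³) + 1/(2375×105×10³) = 2.529×10⁻⁸ N⁻¹.
P = 0.001364 / 2.529×10⁻⁸ = 53940 N = 53.94 kN.
σ_{titanium alloy} = P/A₂ = 53940/2375 = 22.71 MPa, tensile.

σ ≈ 22.7 MPa (tensile)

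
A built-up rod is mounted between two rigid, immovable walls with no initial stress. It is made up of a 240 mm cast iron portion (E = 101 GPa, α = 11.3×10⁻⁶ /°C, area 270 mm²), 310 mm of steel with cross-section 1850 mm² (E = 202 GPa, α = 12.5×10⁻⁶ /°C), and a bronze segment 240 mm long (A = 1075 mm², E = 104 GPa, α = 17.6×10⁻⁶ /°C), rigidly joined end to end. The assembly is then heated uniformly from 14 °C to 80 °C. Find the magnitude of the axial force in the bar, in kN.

P ≈ 60.6 kN (compressive)

If the supports were absent, the total length change would be Σ αᵢΔT Lᵢ = 11.3×10⁻⁶×66×240 + 12.5×10⁻⁶×66×310 + 17.6×10⁻⁶×66×240 = 0.7135 mm.
The walls prevent any net length change, so an axial force P (same in every segment) develops. Compatibility: P · Σ Lᵢ/(AᵢEᵢ) = δ_free.
Σ Lᵢ/(AᵢEᵢ) = 240/(270×101×10³) + 310/(1850×202×10³) + 240/(1075×104×10³) = 1.178×10⁻⁵ mm/N.
P = 0.7135 / 1.178×10⁻⁵ = 60590 N = 60.59 kN, compressive.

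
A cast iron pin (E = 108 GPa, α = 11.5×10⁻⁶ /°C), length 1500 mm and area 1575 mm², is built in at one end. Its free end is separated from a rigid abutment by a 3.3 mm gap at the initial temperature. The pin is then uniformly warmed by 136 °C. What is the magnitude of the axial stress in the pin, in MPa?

Free thermal elongation = αΔT L = 11.5×10⁻⁶ × 136 × 1500 = 2.346 mm.
This is smaller than the 3.3 mm clearance, so the pin expands freely without reaching the stop — the stress is zero.

σ ≈ 0 MPa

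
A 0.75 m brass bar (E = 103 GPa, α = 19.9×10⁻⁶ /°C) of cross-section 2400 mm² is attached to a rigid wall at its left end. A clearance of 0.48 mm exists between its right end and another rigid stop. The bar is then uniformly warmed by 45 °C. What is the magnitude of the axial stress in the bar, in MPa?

σ ≈ 26.3 MPa (compressive)

If the wall were absent the bar would grow by αΔT L = 19.9×10⁻⁶ × 45 × 750 = 0.6716 mm.
After closing the 0.48 mm clearance, 0.6716 − 0.48 = 0.1916 mm of expansion remains to be suppressed by the wall.
Compatibility: PL/(AE) = 0.1916 mm, so σ = P/A = E × (0.1916/750) = 26.32 MPa.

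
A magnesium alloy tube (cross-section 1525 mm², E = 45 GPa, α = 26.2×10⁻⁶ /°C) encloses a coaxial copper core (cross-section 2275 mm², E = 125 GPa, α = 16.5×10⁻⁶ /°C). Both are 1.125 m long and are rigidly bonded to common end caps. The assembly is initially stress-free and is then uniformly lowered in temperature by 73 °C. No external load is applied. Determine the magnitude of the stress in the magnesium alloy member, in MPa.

The magnesium alloy has the larger α, so on cooling it would change length more than the copper if both were free. The rigid plates force a common final length, so the magnesium alloy is put into tension and the copper into compression, with equal and opposite forces P (no external load).
Setting the final lengths equal and cancelling L: (α₁ − α₂)ΔT = P/(A₁E₁) + P/(A₂E₂).
|α₁ − α₂|·ΔT = 9.7×10⁻⁶ × 73 = 0.0007081.
1/(A₁E₁) + 1/(A₂E₂) = 1/(1525×45×10³) + 1/(2275×125×10³) = 1.809×10⁻⁸ N⁻¹.
So P = 0.0007081 / 1.809×10⁻⁸ = 39.15 kN.
σ_{magnesium alloy} = P/A₁ = 39150/1525 = 25.67 MPa, tensile.

σ ≈ 25.7 MPa (tensile)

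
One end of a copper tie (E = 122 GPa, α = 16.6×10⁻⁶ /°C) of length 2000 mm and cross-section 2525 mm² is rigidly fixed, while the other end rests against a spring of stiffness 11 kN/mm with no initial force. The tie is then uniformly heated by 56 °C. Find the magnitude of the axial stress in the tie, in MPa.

σ ≈ 7.56 MPa (compressive)

Free thermal expansion: δ_free = αΔT L = 16.6×10⁻⁶ × 56 × 2000 = 1.859 mm.
With a force P in the spring, the elastic change of the tie is PL/(AE) and that of the spring is P/k; compatibility requires their sum to equal δ_free.
So P = δ_free / [L/(AE) + 1/k] = 1.859 / [ 2000/(2525×122×10³) + 1/(11×10³) ].
P = 1.859 / 9.74×10⁻⁵ = 19090 N.
σ = P/A = 19090/2525 = 7.56 MPa.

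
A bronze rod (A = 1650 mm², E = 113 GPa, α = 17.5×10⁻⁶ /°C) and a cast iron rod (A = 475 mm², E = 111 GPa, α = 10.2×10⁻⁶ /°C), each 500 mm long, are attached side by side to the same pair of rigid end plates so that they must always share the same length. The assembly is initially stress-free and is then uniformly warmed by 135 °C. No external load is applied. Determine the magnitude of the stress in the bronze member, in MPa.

σ ≈ 24.5 MPa (compressive)

Both members must finish at the same length. With the larger α, the bronze tends to over-expand; the plates restrain it, putting the bronze in compression and the cast iron in tension. With no external load the two internal forces are equal and opposite, magnitude P.
Compatibility of the two members (thermal + elastic change equal): (α₁ − α₂)ΔT = P·[1/(A₁E₁) + 1/(A₂E₂)].
|α₁ − α₂|·ΔT = 7.3×10⁻⁶ × 135 = 0.0009855.
1/(A₁E₁) + 1/(A₂E₂) = 1/(1650×113×10³) + 1/(475×111×10³) = 2.433×10⁻⁸ N⁻¹.
P = 0.0009855 / 2.433×10⁻⁸ = 40510 N = 40.51 kN.
σ_{bronze} = P/A₁ = 40510/1650 = 24.55 MPa, compressive.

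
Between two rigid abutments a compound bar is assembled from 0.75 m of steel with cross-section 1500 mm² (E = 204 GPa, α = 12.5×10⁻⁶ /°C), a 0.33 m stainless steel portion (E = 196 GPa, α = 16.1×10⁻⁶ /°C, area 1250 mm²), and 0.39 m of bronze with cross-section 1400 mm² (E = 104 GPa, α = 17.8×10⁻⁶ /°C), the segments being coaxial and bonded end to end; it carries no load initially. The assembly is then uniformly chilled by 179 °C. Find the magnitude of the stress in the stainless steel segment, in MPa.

Free thermal contraction of the whole bar: Σ αᵢΔT Lᵢ = 12.5×10⁻⁶×179×750 + 16.1×10⁻⁶×179×330 + 17.8×10⁻⁶×179×390 = 3.872 mm.
The walls prevent any net length change, so an axial force P (same in every segment) develops. Compatibility: P · Σ Lᵢ/(AᵢEᵢ) = δ_free.
Σ Lᵢ/(AᵢEᵢ) = 750/(1500×204×10³) + 330/(1250×196×10³) + 390/(1400×104×10³) = 6.476×10⁻⁶ mm/N.
Hence P = δ_free / Σ(L/AE) = 3.872/6.476×10⁻⁶ = 597.8 kN (tensile).
σ_{stainless steel} = P / A = 597800 / 1250 = 478.3 MPa.

σ ≈ 478 MPa (tensile)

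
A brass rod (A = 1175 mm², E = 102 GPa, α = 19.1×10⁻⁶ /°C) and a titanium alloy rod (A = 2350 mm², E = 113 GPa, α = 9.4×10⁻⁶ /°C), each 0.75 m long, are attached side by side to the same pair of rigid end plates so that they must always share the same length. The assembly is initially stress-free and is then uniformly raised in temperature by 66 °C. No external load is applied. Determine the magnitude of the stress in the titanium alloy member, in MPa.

Both members must finish at the same length. With the larger α, the brass tends to over-expand; the plates restrain it, putting the brass in compression and the titanium alloy in tension. With no external load the two internal forces are equal and opposite, magnitude P.
Setting the final lengths equal and cancelling L: (α₁ − α₂)ΔT = P/(A₁E₁) + P/(A₂E₂).
|α₁ − α₂|·ΔT = 9.7×10⁻⁶ × 66 = 0.0006402.
1/(A₁E₁) + 1/(A₂E₂) = 1/(1175×102×10³) + 1/(2350×113×10³) = 1.211×10⁻⁸ N⁻¹.
P = 0.0006402 / 1.211×10⁻⁸ = 52870 N = 52.87 kN.
σ_{titanium alloy} = P/A₂ = 52870/2350 = 22.5 MPa, tensile.

σ ≈ 22.5 MPa (tensile)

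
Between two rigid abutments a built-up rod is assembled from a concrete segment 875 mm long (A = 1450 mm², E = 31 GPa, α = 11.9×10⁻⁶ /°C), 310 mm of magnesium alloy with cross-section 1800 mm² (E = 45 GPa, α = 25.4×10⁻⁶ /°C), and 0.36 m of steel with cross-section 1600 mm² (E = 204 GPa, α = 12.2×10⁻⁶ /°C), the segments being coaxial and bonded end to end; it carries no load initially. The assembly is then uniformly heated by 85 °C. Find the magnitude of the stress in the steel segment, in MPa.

Free thermal expansion of the whole bar: Σ αᵢΔT Lᵢ = 11.9×10⁻⁶×85×875 + 25.4×10⁻⁶×85×310 + 12.2×10⁻⁶×85×360 = 1.928 mm.
The walls prevent any net length change, so an axial force P (same in every segment) develops. Compatibility: P · Σ Lᵢ/(AᵢEᵢ) = δ_free.
The series flexibility is Σ Lᵢ/(AᵢEᵢ) = 875/(1450×31×10³) + 310/(1800×45×10³) + 360/(1600×204×10³) = 2.44×10⁻⁵ mm/N.
P = 1.928 / 2.44×10⁻⁵ = 79020 N = 79.02 kN, compressive.
σ_{steel} = P / A = 79020 / 1600 = 49.38 MPa.

σ ≈ 49.4 MPa (compressive)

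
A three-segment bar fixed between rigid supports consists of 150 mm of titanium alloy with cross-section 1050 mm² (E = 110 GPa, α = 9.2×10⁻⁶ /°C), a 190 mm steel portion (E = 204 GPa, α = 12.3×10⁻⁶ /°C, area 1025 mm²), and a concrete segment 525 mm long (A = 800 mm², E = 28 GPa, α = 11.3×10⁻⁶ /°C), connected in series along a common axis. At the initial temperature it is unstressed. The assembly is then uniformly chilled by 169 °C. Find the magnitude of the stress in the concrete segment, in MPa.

σ ≈ 79.5 MPa (tensile)

Free thermal contraction of the whole bar: Σ αᵢΔT Lᵢ = 9.2×10⁻⁶×169×150 + 12.3×10⁻⁶×169×190 + 11.3×10⁻⁶×169×525 = 1.631 mm.
Since the ends are fixed, an axial force P builds up, equal in every segment, with P · Σ Lᵢ/(AᵢEᵢ) = δ_free.
The series flexibility is Σ Lᵢ/(AᵢEᵢ) = 150/(1050×110×10³) + 190/(1025×204×10³) + 525/(800×28×10³) = 2.564×10⁻⁵ mm/N.
So P = 1.631 / 2.564×10⁻⁵ = 63.59 kN, tensile.
σ_{concrete} = P / A = 63590 / 800 = 79.49 MPa.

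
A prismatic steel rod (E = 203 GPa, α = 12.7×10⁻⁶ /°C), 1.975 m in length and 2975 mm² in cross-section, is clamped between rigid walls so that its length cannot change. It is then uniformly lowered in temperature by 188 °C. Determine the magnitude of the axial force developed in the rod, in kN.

P ≈ 1440 kN (tensile)

The ends cannot move, so σ = EαΔT = 203×10³ × 12.7×10⁻⁶ × 188 = 484.7 MPa.
Then P = σA = 484.7 × 2975 mm² = 1442 kN, tensile.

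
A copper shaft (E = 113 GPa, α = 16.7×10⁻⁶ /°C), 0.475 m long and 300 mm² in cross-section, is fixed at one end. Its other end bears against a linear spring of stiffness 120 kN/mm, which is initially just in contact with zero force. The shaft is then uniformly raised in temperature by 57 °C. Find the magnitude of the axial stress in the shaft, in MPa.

σ ≈ 67.4 MPa (compressive)

If the spring were absent the shaft would lengthen by αΔT L = 16.7×10⁻⁶ × 57 × 475 = 0.4522 mm.
Let P be the compressive force at the spring. The shaft shortens elastically by PL/(AE) and the spring compresses by P/k; together these equal δ_free.
So P = δ_free / [L/(AE) + 1/k] = 0.4522 / [ 475/(300×113×10³) + 1/(120×10³) ].
P = 0.4522 / 2.235×10⁻⁵ = 20230 N.
σ = P/A = 20230/300 = 67.45 MPa.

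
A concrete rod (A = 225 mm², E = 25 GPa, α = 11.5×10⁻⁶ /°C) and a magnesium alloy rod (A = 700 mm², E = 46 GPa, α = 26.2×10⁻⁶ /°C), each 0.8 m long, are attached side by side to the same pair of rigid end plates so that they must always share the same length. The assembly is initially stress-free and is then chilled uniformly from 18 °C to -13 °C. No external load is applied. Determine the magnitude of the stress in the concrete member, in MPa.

Equilibrium of a rigid end plate with no external load gives equal and opposite internal forces ±P in the two members. Since α_{magnesium alloy} > α_{concrete}, cooling drives the magnesium alloy into tension and the concrete into compression.
Compatibility of the two members (thermal + elastic change equal): (α₁ − α₂)ΔT = P·[1/(A₁E₁) + 1/(A₂E₂)].
|α₁ − α₂|·ΔT = 14.7×10⁻⁶ × 31 = 0.0004557.
1/(A₁E₁) + 1/(A₂E₂) = 1/(225×25×10³) + 1/(700×46×10³) = 2.088×10⁻⁷ N⁻¹.
P = 0.0004557 / 2.088×10⁻⁷ = 2182 N = 2.182 kN.
σ_{concrete} = P/A₁ = 2182/225 = 9.698 MPa, compressive.

σ ≈ 9.7 MPa (compressive)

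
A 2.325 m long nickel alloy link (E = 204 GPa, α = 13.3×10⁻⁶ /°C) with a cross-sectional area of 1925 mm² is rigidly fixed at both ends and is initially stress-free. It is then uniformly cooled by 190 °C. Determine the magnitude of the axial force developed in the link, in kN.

The ends cannot move, so σ = EαΔT = 204×10³ × 13.3×10⁻⁶ × 190 = 515.5 MPa.
Then P = σA = 515.5 × 1925 mm² = 992.4 kN, tensile.

P ≈ 992 kN (tensile)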